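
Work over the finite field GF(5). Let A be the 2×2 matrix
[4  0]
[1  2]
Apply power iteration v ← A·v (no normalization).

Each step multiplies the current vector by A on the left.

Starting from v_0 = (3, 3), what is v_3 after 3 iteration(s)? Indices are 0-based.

v_0 = (3, 3).
v_1 = A·v_0 = (2, 4).
v_2 = A·v_1 = (3, 0).
v_3 = A·v_2 = (2, 3).

v_3 = (2, 3)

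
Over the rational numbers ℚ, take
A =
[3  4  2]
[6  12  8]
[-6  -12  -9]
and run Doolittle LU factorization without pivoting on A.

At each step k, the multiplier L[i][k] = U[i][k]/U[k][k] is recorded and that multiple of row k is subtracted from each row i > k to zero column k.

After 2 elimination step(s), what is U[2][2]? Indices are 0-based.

U[2][2] = -1

Step 1: pivot at (0,0) is 3.
  row1 ← row1 − (2)·row0  ⇒  L[1][0]=2, U row1=(0, 4, 4)
  row2 ← row2 − (-2)·row0  ⇒  L[2][0]=-2, U row2=(0, -4, -5)
Step 2: pivot at (1,1) is 4.
  row2 ← row2 − (-1)·row1  ⇒  L[2][1]=-1, U row2=(0, 0, -1)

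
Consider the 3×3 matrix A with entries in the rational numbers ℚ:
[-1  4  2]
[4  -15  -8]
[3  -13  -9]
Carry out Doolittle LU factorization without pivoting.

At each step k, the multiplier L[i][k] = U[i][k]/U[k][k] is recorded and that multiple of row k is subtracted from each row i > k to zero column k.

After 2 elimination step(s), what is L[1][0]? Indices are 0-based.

L[1][0] = -4

Step 1: pivot at (0,0) is -1.
  row1 ← row1 − (-4)·row0  ⇒  L[1][0]=-4, U row1=(0, 1, 0)
  row2 ← row2 − (-3)·row0  ⇒  L[2][0]=-3, U row2=(0, -1, -3)
Step 2: pivot at (1,1) is 1.
  row2 ← row2 − (-1)·row1  ⇒  L[2][1]=-1, U row2=(0, 0, -3)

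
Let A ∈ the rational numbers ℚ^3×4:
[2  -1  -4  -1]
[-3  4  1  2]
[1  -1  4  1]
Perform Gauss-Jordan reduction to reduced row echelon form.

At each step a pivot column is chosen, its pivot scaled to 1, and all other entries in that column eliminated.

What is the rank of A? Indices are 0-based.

rank = 3

step 1: normalize row 0 (÷2) = (1, -1/2, -2, -1/2)
  row 1: subtract -3×row0 = (0, 5/2, -5, 1/2)
  row 2: subtract 1×row0 = (0, -1/2, 6, 3/2)
step 2: normalize row 1 (÷5/2) = (0, 1, -2, 1/5)
  row 0: subtract -1/2×row1 = (1, 0, -3, -2/5)
  row 2: subtract -1/2×row1 = (0, 0, 5, 8/5)
step 3: normalize row 2 (÷5) = (0, 0, 1, 8/25)
  row 0: subtract -3×row2 = (1, 0, 0, 14/25)
  row 1: subtract -2×row2 = (0, 1, 0, 21/25)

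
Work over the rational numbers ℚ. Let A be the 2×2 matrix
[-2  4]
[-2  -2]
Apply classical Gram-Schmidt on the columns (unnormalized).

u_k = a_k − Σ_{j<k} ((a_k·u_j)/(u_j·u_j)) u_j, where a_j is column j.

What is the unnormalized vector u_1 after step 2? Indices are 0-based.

u_1 = (3, -3)

Step 1: u_0 = a_0 = (-2, -2).
Step 2: u_1 = a_1 − (-1/2)·u_0 = (3, -3).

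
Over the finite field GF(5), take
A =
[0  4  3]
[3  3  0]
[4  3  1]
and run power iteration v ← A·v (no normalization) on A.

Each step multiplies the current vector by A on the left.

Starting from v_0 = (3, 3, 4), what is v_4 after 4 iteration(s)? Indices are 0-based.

v_0 = (3, 3, 4).
v_1 = A·v_0 = (4, 3, 0).
v_2 = A·v_1 = (2, 1, 0).
v_3 = A·v_2 = (4, 4, 1).
v_4 = A·v_3 = (4, 4, 4).

v_4 = (4, 4, 4)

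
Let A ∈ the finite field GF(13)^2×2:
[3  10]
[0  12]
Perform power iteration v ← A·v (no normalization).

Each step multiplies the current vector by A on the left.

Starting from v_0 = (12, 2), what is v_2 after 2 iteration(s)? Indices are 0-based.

v_2 = (5, 2)

v_0 = (12, 2).
v_1 = A·v_0 = (4, 11).
v_2 = A·v_1 = (5, 2).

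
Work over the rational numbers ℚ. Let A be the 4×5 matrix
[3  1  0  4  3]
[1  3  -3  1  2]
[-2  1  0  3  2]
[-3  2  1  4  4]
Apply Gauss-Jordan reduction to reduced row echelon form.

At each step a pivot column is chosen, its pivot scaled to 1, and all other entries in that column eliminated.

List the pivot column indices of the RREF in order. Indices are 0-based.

pivot(0,0)=3: scale R0 → (1, 1/3, 0, 4/3, 1)
  clear (1,0): R1 −= (1)R0 → (0, 8/3, -3, -1/3, 1)
  clear (2,0): R2 −= (-2)R0 → (0, 5/3, 0, 17/3, 4)
  clear (3,0): R3 −= (-3)R0 → (0, 3, 1, 8, 7)
pivot(1,1)=8/3: scale R1 → (0, 1, -9/8, -1/8, 3/8)
  clear (0,1): R0 −= (1/3)R1 → (1, 0, 3/8, 11/8, 7/8)
  clear (2,1): R2 −= (5/3)R1 → (0, 0, 15/8, 47/8, 27/8)
  clear (3,1): R3 −= (3)R1 → (0, 0, 35/8, 67/8, 47/8)
pivot(2,2)=15/8: scale R2 → (0, 0, 1, 47/15, 9/5)
  clear (0,2): R0 −= (3/8)R2 → (1, 0, 0, 1/5, 1/5)
  clear (1,2): R1 −= (-9/8)R2 → (0, 1, 0, 17/5, 12/5)
  clear (3,2): R3 −= (35/8)R2 → (0, 0, 0, -16/3, -2)
pivot(3,3)=-16/3: scale R3 → (0, 0, 0, 1, 3/8)
  clear (0,3): R0 −= (1/5)R3 → (1, 0, 0, 0, 1/8)
  clear (1,3): R1 −= (17/5)R3 → (0, 1, 0, 0, 9/8)
  clear (2,3): R2 −= (47/15)R3 → (0, 0, 1, 0, 5/8)

pivot columns: 0, 1, 2, 3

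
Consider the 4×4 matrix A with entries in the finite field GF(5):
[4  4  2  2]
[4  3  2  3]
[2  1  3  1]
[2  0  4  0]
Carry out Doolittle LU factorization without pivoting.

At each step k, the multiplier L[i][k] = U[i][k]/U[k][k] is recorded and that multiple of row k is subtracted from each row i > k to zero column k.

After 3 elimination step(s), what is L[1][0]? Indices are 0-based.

L[1][0] = 1

k=0: U[0][0]=4
  eliminate (1,0): mult=1, new row 1: (0, 4, 0, 1); set L[1][0]=1
  eliminate (2,0): mult=3, new row 2: (0, 4, 2, 0); set L[2][0]=3
  eliminate (3,0): mult=3, new row 3: (0, 3, 3, 4); set L[3][0]=3
k=1: U[1][1]=4
  eliminate (2,1): mult=1, new row 2: (0, 0, 2, 4); set L[2][1]=1
  eliminate (3,1): mult=2, new row 3: (0, 0, 3, 2); set L[3][1]=2
k=2: U[2][2]=2
  eliminate (3,2): mult=4, new row 3: (0, 0, 0, 1); set L[3][2]=4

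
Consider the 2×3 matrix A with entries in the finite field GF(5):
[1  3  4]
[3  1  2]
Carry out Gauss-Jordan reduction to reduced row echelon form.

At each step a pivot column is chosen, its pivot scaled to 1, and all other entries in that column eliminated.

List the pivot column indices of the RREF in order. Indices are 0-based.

step 1: normalize row 0 (÷1) = (1, 3, 4)
  row 1: subtract 3×row0 = (0, 2, 0)
step 2: normalize row 1 (÷2) = (0, 1, 0)
  row 0: subtract 3×row1 = (1, 0, 4)

pivot columns: 0, 1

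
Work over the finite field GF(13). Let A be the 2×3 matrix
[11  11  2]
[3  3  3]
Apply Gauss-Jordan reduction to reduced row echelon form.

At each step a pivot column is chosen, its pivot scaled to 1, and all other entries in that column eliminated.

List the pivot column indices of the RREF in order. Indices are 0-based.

pivot(0,0)=11: scale R0 → (1, 1, 12)
  clear (1,0): R1 −= (3)R0 → (0, 0, 6)
col 1: no nonzero at/below row 1; advance.
pivot(1,2)=6: scale R1 → (0, 0, 1)
  clear (0,2): R0 −= (12)R1 → (1, 1, 0)

pivot columns: 0, 2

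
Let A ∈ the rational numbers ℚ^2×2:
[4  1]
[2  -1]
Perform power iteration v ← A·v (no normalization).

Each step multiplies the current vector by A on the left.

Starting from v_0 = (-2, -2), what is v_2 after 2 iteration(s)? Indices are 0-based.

v_2 = (-42, -18)

v_0 = (-2, -2).
v_1 = A·v_0 = (-10, -2).
v_2 = A·v_1 = (-42, -18).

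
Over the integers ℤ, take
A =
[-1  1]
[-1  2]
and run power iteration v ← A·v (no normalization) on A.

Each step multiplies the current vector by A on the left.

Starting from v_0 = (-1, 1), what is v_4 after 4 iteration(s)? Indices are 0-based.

v_4 = (4, 11)

v_0 = (-1, 1).
v_1 = A·v_0 = (2, 3).
v_2 = A·v_1 = (1, 4).
v_3 = A·v_2 = (3, 7).
v_4 = A·v_3 = (4, 11).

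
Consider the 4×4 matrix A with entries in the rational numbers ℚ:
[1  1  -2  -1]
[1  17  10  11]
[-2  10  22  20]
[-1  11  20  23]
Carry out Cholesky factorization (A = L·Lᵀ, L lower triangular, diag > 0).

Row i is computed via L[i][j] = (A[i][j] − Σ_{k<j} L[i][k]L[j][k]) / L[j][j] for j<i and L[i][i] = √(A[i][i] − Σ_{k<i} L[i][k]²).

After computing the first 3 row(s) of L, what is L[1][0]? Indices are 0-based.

L[1][0] = 1

Step 1: L[0][0] = √(1) = 1.
  L[1][0] = (1) / L[0][0] = 1.
Step 2: L[1][1] = √(16) = 4.
  L[2][0] = (-2) / L[0][0] = -2.
  L[2][1] = (12) / L[1][1] = 3.
Step 3: L[2][2] = √(9) = 3.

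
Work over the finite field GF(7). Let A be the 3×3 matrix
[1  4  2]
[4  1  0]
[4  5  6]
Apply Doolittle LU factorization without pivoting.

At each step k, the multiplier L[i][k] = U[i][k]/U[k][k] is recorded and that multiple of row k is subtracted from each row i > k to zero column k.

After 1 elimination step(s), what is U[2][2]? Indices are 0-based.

U[2][2] = 5

k=0: U[0][0]=1
  eliminate (1,0): mult=4, new row 1: (0, 6, 6); set L[1][0]=4
  eliminate (2,0): mult=4, new row 2: (0, 3, 5); set L[2][0]=4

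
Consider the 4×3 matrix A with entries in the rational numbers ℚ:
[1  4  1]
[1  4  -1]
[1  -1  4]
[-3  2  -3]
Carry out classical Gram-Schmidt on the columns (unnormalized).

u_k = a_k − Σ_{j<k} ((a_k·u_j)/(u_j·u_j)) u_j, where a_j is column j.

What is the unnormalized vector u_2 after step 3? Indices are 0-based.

u_2 = (484/443, -402/443, 1148/443, 410/443)

Step 1: u_0 = a_0 = (1, 1, 1, -3).
Step 2: u_1 = a_1 − (1/12)·u_0 = (47/12, 47/12, -13/12, 9/4).
Step 3: u_2 = a_2 − (13/12)·u_0 − (-133/443)·u_1 = (484/443, -402/443, 1148/443, 410/443).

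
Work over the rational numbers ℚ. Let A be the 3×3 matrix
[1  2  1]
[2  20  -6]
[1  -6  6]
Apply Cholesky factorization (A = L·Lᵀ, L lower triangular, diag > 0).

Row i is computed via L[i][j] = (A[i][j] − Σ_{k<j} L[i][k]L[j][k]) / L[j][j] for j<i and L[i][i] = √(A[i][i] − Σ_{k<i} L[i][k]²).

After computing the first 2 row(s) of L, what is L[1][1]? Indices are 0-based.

Step 1: L[0][0] = √(1) = 1.
  L[1][0] = (2) / L[0][0] = 2.
Step 2: L[1][1] = √(16) = 4.

L[1][1] = 4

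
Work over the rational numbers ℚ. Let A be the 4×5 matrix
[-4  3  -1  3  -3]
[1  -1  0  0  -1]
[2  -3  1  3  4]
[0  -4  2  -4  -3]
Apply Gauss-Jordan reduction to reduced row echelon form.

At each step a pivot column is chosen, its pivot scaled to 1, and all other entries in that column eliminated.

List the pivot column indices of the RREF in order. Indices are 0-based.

pivot columns: 0, 1, 2, 3

[1] R0 /= -4  ⇒  (1, -3/4, 1/4, -3/4, 3/4)
     R1 -= 1·R0  ⇒  (0, -1/4, -1/4, 3/4, -7/4)
     R2 -= 2·R0  ⇒  (0, -3/2, 1/2, 9/2, 5/2)
[2] R1 /= -1/4  ⇒  (0, 1, 1, -3, 7)
     R0 -= -3/4·R1  ⇒  (1, 0, 1, -3, 6)
     R2 -= -3/2·R1  ⇒  (0, 0, 2, 0, 13)
     R3 -= -4·R1  ⇒  (0, 0, 6, -16, 25)
[3] R2 /= 2  ⇒  (0, 0, 1, 0, 13/2)
     R0 -= 1·R2  ⇒  (1, 0, 0, -3, -1/2)
     R1 -= 1·R2  ⇒  (0, 1, 0, -3, 1/2)
     R3 -= 6·R2  ⇒  (0, 0, 0, -16, -14)
[4] R3 /= -16  ⇒  (0, 0, 0, 1, 7/8)
     R0 -= -3·R3  ⇒  (1, 0, 0, 0, 17/8)
     R1 -= -3·R3  ⇒  (0, 1, 0, 0, 25/8)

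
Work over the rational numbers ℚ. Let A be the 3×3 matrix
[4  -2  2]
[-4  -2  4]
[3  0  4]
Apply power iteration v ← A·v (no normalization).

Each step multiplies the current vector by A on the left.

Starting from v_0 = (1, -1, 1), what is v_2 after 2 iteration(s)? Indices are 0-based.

v_2 = (42, -8, 52)

v_0 = (1, -1, 1).
v_1 = A·v_0 = (8, 2, 7).
v_2 = A·v_1 = (42, -8, 52).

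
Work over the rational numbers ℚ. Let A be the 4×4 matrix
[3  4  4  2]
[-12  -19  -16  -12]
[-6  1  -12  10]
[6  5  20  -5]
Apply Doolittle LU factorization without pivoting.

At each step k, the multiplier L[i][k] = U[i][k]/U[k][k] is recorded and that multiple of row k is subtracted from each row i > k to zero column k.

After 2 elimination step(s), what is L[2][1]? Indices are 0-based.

L[2][1] = -3

k=0: U[0][0]=3
  eliminate (1,0): mult=-4, new row 1: (0, -3, 0, -4); set L[1][0]=-4
  eliminate (2,0): mult=-2, new row 2: (0, 9, -4, 14); set L[2][0]=-2
  eliminate (3,0): mult=2, new row 3: (0, -3, 12, -9); set L[3][0]=2
k=1: U[1][1]=-3
  eliminate (2,1): mult=-3, new row 2: (0, 0, -4, 2); set L[2][1]=-3
  eliminate (3,1): mult=1, new row 3: (0, 0, 12, -5); set L[3][1]=1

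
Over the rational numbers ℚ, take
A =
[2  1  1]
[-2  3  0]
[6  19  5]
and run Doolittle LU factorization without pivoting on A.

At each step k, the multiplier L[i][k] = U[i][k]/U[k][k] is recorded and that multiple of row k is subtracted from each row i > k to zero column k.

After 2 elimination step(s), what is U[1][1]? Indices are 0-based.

Step 1: pivot at (0,0) is 2.
  row1 ← row1 − (-1)·row0  ⇒  L[1][0]=-1, U row1=(0, 4, 1)
  row2 ← row2 − (3)·row0  ⇒  L[2][0]=3, U row2=(0, 16, 2)
Step 2: pivot at (1,1) is 4.
  row2 ← row2 − (4)·row1  ⇒  L[2][1]=4, U row2=(0, 0, -2)

U[1][1] = 4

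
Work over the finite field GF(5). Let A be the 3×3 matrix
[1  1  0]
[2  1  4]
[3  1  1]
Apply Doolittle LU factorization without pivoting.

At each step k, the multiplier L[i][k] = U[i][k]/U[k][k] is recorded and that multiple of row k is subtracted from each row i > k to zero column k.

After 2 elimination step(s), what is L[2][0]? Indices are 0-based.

Step 1: pivot at (0,0) is 1.
  row1 ← row1 − (2)·row0  ⇒  L[1][0]=2, U row1=(0, 4, 4)
  row2 ← row2 − (3)·row0  ⇒  L[2][0]=3, U row2=(0, 3, 1)
Step 2: pivot at (1,1) is 4.
  row2 ← row2 − (2)·row1  ⇒  L[2][1]=2, U row2=(0, 0, 3)

L[2][0] = 3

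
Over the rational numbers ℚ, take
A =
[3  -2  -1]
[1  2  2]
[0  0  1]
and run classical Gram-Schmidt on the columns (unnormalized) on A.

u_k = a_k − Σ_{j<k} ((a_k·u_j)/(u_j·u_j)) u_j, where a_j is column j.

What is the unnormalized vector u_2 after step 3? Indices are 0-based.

Step 1: u_0 = a_0 = (3, 1, 0).
Step 2: u_1 = a_1 − (-2/5)·u_0 = (-4/5, 12/5, 0).
Step 3: u_2 = a_2 − (-1/10)·u_0 − (7/8)·u_1 = (0, 0, 1).

u_2 = (0, 0, 1)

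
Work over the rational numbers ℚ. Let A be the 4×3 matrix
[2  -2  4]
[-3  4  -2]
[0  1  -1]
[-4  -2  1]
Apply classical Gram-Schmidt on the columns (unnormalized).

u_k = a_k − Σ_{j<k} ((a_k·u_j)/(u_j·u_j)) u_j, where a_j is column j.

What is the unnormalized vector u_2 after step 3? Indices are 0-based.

Step 1: u_0 = a_0 = (2, -3, 0, -4).
Step 2: u_1 = a_1 − (-8/29)·u_0 = (-42/29, 92/29, 1, -90/29).
Step 3: u_2 = a_2 − (10/29)·u_0 − (-471/661)·u_1 = (1506/661, 856/661, -190/661, 111/661).

u_2 = (1506/661, 856/661, -190/661, 111/661)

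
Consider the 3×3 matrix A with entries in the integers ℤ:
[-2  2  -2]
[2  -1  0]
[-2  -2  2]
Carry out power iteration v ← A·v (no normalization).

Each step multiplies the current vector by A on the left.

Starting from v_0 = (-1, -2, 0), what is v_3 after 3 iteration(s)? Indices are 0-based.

v_3 = (-24, -12, 56)

v_0 = (-1, -2, 0).
v_1 = A·v_0 = (-2, 0, 6).
v_2 = A·v_1 = (-8, -4, 16).
v_3 = A·v_2 = (-24, -12, 56).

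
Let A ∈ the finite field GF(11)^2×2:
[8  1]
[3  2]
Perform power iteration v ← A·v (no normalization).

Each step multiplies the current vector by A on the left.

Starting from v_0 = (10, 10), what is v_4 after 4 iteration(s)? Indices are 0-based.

v_0 = (10, 10).
v_1 = A·v_0 = (2, 6).
v_2 = A·v_1 = (0, 7).
v_3 = A·v_2 = (7, 3).
v_4 = A·v_3 = (4, 5).

v_4 = (4, 5)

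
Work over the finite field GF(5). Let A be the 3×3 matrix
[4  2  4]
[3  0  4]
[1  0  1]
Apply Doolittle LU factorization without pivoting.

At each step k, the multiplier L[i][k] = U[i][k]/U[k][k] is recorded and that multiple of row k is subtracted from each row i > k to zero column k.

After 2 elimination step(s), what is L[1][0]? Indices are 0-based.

L[1][0] = 2

Step 1: pivot at (0,0) is 4.
  row1 ← row1 − (2)·row0  ⇒  L[1][0]=2, U row1=(0, 1, 1)
  row2 ← row2 − (4)·row0  ⇒  L[2][0]=4, U row2=(0, 2, 0)
Step 2: pivot at (1,1) is 1.
  row2 ← row2 − (2)·row1  ⇒  L[2][1]=2, U row2=(0, 0, 3)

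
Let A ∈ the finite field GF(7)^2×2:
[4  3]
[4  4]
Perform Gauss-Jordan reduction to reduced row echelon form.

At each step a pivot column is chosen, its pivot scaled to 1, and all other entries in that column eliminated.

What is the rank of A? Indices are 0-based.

step 1: normalize row 0 (÷4) = (1, 6)
  row 1: subtract 4×row0 = (0, 1)
step 2: normalize row 1 (÷1) = (0, 1)
  row 0: subtract 6×row1 = (1, 0)

rank = 2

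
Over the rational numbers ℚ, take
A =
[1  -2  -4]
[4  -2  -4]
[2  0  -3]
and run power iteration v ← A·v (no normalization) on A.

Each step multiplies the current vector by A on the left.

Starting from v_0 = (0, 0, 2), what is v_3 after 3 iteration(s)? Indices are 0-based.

v_3 = (8, 104, 58)

v_0 = (0, 0, 2).
v_1 = A·v_0 = (-8, -8, -6).
v_2 = A·v_1 = (32, 8, 2).
v_3 = A·v_2 = (8, 104, 58).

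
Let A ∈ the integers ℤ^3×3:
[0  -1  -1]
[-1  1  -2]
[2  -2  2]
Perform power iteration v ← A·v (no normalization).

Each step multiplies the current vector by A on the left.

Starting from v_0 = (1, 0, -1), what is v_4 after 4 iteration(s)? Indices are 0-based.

v_4 = (1, 5, -6)

v_0 = (1, 0, -1).
v_1 = A·v_0 = (1, 1, 0).
v_2 = A·v_1 = (-1, 0, 0).
v_3 = A·v_2 = (0, 1, -2).
v_4 = A·v_3 = (1, 5, -6).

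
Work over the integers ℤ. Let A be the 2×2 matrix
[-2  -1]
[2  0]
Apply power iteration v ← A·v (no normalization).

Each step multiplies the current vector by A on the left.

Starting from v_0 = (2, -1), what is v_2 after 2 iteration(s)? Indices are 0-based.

v_0 = (2, -1).
v_1 = A·v_0 = (-3, 4).
v_2 = A·v_1 = (2, -6).

v_2 = (2, -6)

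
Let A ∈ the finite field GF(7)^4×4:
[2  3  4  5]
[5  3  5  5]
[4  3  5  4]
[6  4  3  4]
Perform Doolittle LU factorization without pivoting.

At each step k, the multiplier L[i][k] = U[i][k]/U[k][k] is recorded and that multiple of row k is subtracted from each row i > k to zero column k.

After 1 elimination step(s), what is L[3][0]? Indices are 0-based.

[col 0] pivot 2
  R1 -= 6*R0 → (0, 6, 2, 3)  (L[1][0] := 6)
  R2 -= 2*R0 → (0, 4, 4, 1)  (L[2][0] := 2)
  R3 -= 3*R0 → (0, 2, 5, 3)  (L[3][0] := 3)

L[3][0] = 3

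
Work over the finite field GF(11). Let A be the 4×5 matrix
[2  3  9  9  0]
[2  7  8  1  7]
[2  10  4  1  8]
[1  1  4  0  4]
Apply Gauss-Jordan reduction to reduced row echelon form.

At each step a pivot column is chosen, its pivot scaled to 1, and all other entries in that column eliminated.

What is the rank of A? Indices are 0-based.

step 1: normalize row 0 (÷2) = (1, 7, 10, 10, 0)
  row 1: subtract 2×row0 = (0, 4, 10, 3, 7)
  row 2: subtract 2×row0 = (0, 7, 6, 3, 8)
  row 3: subtract 1×row0 = (0, 5, 5, 1, 4)
step 2: normalize row 1 (÷4) = (0, 1, 8, 9, 10)
  row 0: subtract 7×row1 = (1, 0, 9, 2, 7)
  row 2: subtract 7×row1 = (0, 0, 5, 6, 4)
  row 3: subtract 5×row1 = (0, 0, 9, 0, 9)
step 3: normalize row 2 (÷5) = (0, 0, 1, 10, 3)
  row 0: subtract 9×row2 = (1, 0, 0, 0, 2)
  row 1: subtract 8×row2 = (0, 1, 0, 6, 8)
  row 3: subtract 9×row2 = (0, 0, 0, 9, 4)
step 4: normalize row 3 (÷9) = (0, 0, 0, 1, 9)
  row 1: subtract 6×row3 = (0, 1, 0, 0, 9)
  row 2: subtract 10×row3 = (0, 0, 1, 0, 1)

rank = 4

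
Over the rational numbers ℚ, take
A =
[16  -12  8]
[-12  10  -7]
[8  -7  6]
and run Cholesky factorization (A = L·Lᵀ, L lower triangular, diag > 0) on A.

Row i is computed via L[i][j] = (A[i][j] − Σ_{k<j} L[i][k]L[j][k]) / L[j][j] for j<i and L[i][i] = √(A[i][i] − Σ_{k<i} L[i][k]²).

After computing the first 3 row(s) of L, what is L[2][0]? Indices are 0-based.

L[2][0] = 2

Step 1: L[0][0] = √(16) = 4.
  L[1][0] = (-12) / L[0][0] = -3.
Step 2: L[1][1] = √(1) = 1.
  L[2][0] = (8) / L[0][0] = 2.
  L[2][1] = (-1) / L[1][1] = -1.
Step 3: L[2][2] = √(1) = 1.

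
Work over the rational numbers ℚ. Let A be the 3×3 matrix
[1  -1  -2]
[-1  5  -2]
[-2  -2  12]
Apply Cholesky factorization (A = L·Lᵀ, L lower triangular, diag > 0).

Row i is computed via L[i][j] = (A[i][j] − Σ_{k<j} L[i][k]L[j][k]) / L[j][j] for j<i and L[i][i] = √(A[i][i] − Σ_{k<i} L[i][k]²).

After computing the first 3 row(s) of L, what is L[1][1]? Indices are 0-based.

Step 1: L[0][0] = √(1) = 1.
  L[1][0] = (-1) / L[0][0] = -1.
Step 2: L[1][1] = √(4) = 2.
  L[2][0] = (-2) / L[0][0] = -2.
  L[2][1] = (-4) / L[1][1] = -2.
Step 3: L[2][2] = √(4) = 2.

L[1][1] = 2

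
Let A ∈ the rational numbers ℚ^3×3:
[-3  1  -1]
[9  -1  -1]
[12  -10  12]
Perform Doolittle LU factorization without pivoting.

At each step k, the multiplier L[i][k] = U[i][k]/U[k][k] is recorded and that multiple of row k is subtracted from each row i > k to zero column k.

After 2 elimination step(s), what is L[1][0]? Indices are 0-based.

[col 0] pivot -3
  R1 -= -3*R0 → (0, 2, -4)  (L[1][0] := -3)
  R2 -= -4*R0 → (0, -6, 8)  (L[2][0] := -4)
[col 1] pivot 2
  R2 -= -3*R1 → (0, 0, -4)  (L[2][1] := -3)

L[1][0] = -3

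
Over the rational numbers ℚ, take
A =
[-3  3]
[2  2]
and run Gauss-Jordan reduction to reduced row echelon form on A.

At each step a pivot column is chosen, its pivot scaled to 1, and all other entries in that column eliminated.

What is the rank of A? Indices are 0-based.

rank = 2

[1] R0 /= -3  ⇒  (1, -1)
     R1 -= 2·R0  ⇒  (0, 4)
[2] R1 /= 4  ⇒  (0, 1)
     R0 -= -1·R1  ⇒  (1, 0)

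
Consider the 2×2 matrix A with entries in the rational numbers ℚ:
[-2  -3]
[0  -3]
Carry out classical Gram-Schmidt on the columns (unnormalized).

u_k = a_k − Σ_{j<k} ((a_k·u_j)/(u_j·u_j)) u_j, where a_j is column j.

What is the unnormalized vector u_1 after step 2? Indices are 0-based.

Step 1: u_0 = a_0 = (-2, 0).
Step 2: u_1 = a_1 − (3/2)·u_0 = (0, -3).

u_1 = (0, -3)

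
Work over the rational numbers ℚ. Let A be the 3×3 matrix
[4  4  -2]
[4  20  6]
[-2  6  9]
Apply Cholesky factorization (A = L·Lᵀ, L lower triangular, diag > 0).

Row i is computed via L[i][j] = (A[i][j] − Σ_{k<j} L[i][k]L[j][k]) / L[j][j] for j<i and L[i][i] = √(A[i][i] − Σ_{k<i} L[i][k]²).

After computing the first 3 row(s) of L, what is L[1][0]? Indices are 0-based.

Step 1: L[0][0] = √(4) = 2.
  L[1][0] = (4) / L[0][0] = 2.
Step 2: L[1][1] = √(16) = 4.
  L[2][0] = (-2) / L[0][0] = -1.
  L[2][1] = (8) / L[1][1] = 2.
Step 3: L[2][2] = √(4) = 2.

L[1][0] = 2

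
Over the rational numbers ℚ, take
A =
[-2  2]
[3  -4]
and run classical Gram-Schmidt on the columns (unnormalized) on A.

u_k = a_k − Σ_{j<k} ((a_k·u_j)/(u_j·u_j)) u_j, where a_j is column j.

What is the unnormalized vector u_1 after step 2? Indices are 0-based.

u_1 = (-6/13, -4/13)

Step 1: u_0 = a_0 = (-2, 3).
Step 2: u_1 = a_1 − (-16/13)·u_0 = (-6/13, -4/13).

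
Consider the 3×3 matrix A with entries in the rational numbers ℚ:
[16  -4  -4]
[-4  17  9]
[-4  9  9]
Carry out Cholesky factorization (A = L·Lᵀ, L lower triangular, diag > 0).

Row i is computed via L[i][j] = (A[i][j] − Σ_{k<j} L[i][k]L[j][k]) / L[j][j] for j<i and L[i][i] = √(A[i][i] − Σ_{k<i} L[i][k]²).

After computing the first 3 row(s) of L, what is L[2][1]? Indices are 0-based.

L[2][1] = 2

Step 1: L[0][0] = √(16) = 4.
  L[1][0] = (-4) / L[0][0] = -1.
Step 2: L[1][1] = √(16) = 4.
  L[2][0] = (-4) / L[0][0] = -1.
  L[2][1] = (8) / L[1][1] = 2.
Step 3: L[2][2] = √(4) = 2.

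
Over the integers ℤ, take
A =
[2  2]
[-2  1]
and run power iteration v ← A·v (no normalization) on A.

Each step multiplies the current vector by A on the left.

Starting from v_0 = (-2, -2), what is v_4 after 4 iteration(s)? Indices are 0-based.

v_0 = (-2, -2).
v_1 = A·v_0 = (-8, 2).
v_2 = A·v_1 = (-12, 18).
v_3 = A·v_2 = (12, 42).
v_4 = A·v_3 = (108, 18).

v_4 = (108, 18)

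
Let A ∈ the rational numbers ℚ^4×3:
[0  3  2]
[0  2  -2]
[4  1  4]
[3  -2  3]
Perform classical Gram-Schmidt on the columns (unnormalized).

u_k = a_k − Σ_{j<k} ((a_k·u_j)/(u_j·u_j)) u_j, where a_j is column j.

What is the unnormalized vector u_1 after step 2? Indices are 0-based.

Step 1: u_0 = a_0 = (0, 0, 4, 3).
Step 2: u_1 = a_1 − (-2/25)·u_0 = (3, 2, 33/25, -44/25).

u_1 = (3, 2, 33/25, -44/25)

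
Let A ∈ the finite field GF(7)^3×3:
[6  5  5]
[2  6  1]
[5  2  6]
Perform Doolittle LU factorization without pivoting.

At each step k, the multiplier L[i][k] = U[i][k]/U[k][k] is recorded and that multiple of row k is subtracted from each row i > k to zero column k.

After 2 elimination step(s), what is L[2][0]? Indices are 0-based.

Step 1: pivot at (0,0) is 6.
  row1 ← row1 − (5)·row0  ⇒  L[1][0]=5, U row1=(0, 2, 4)
  row2 ← row2 − (2)·row0  ⇒  L[2][0]=2, U row2=(0, 6, 3)
Step 2: pivot at (1,1) is 2.
  row2 ← row2 − (3)·row1  ⇒  L[2][1]=3, U row2=(0, 0, 5)

L[2][0] = 2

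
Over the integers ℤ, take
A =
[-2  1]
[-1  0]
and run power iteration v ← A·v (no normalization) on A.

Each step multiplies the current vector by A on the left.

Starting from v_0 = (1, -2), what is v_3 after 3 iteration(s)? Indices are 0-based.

v_0 = (1, -2).
v_1 = A·v_0 = (-4, -1).
v_2 = A·v_1 = (7, 4).
v_3 = A·v_2 = (-10, -7).

v_3 = (-10, -7)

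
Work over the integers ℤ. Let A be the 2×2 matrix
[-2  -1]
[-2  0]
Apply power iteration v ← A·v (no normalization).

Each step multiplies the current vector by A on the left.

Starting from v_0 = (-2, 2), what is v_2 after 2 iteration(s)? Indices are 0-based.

v_0 = (-2, 2).
v_1 = A·v_0 = (2, 4).
v_2 = A·v_1 = (-8, -4).

v_2 = (-8, -4)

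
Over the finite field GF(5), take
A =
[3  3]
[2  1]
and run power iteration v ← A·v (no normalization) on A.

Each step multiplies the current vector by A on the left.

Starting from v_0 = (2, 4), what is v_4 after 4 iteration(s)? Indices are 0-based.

v_4 = (3, 2)

v_0 = (2, 4).
v_1 = A·v_0 = (3, 3).
v_2 = A·v_1 = (3, 4).
v_3 = A·v_2 = (1, 0).
v_4 = A·v_3 = (3, 2).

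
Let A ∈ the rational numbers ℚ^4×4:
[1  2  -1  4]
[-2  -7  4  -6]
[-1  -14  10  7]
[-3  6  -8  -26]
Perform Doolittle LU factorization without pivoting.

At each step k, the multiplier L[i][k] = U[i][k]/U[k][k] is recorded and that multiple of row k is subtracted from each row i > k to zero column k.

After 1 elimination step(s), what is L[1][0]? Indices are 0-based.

L[1][0] = -2

[col 0] pivot 1
  R1 -= -2*R0 → (0, -3, 2, 2)  (L[1][0] := -2)
  R2 -= -1*R0 → (0, -12, 9, 11)  (L[2][0] := -1)
  R3 -= -3*R0 → (0, 12, -11, -14)  (L[3][0] := -3)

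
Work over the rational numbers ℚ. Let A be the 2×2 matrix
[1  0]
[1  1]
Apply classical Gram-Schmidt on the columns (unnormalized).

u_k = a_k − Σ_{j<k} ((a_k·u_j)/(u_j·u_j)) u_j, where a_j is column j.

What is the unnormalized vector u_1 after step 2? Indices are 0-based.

u_1 = (-1/2, 1/2)

Step 1: u_0 = a_0 = (1, 1).
Step 2: u_1 = a_1 − (1/2)·u_0 = (-1/2, 1/2).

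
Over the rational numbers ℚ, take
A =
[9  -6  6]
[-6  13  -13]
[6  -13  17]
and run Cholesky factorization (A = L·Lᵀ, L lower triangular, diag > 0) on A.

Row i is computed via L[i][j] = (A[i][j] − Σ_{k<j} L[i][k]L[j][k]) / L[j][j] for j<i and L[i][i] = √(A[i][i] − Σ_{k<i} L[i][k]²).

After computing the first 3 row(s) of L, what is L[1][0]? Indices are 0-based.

L[1][0] = -2

Step 1: L[0][0] = √(9) = 3.
  L[1][0] = (-6) / L[0][0] = -2.
Step 2: L[1][1] = √(9) = 3.
  L[2][0] = (6) / L[0][0] = 2.
  L[2][1] = (-9) / L[1][1] = -3.
Step 3: L[2][2] = √(4) = 2.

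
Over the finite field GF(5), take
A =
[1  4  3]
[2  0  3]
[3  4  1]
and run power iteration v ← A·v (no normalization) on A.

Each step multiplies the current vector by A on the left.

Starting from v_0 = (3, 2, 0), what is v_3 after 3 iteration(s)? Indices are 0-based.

v_0 = (3, 2, 0).
v_1 = A·v_0 = (1, 1, 2).
v_2 = A·v_1 = (1, 3, 4).
v_3 = A·v_2 = (0, 4, 4).

v_3 = (0, 4, 4)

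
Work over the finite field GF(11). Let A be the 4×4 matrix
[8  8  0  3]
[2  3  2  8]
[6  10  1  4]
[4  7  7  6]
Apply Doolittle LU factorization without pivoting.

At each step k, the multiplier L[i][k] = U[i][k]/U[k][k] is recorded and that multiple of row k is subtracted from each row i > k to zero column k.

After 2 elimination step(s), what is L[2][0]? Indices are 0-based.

Step 1: pivot at (0,0) is 8.
  row1 ← row1 − (3)·row0  ⇒  L[1][0]=3, U row1=(0, 1, 2, 10)
  row2 ← row2 − (9)·row0  ⇒  L[2][0]=9, U row2=(0, 4, 1, 10)
  row3 ← row3 − (6)·row0  ⇒  L[3][0]=6, U row3=(0, 3, 7, 10)
Step 2: pivot at (1,1) is 1.
  row2 ← row2 − (4)·row1  ⇒  L[2][1]=4, U row2=(0, 0, 4, 3)
  row3 ← row3 − (3)·row1  ⇒  L[3][1]=3, U row3=(0, 0, 1, 2)

L[2][0] = 9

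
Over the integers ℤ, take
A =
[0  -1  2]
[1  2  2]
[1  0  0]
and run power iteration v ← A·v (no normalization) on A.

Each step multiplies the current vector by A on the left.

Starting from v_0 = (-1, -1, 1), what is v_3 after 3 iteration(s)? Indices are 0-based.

v_0 = (-1, -1, 1).
v_1 = A·v_0 = (3, -1, -1).
v_2 = A·v_1 = (-1, -1, 3).
v_3 = A·v_2 = (7, 3, -1).

v_3 = (7, 3, -1)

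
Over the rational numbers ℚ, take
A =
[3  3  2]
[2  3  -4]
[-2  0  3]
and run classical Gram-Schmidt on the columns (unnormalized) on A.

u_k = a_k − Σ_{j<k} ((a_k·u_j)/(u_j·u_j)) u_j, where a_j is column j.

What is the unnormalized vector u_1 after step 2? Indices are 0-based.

u_1 = (6/17, 21/17, 30/17)

Step 1: u_0 = a_0 = (3, 2, -2).
Step 2: u_1 = a_1 − (15/17)·u_0 = (6/17, 21/17, 30/17).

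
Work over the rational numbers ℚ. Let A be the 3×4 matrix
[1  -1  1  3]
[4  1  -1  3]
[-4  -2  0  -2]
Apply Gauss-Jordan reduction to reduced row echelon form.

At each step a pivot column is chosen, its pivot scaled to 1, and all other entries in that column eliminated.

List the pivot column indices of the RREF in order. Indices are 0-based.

pivot columns: 0, 1, 2

step 1: normalize row 0 (÷1) = (1, -1, 1, 3)
  row 1: subtract 4×row0 = (0, 5, -5, -9)
  row 2: subtract -4×row0 = (0, -6, 4, 10)
step 2: normalize row 1 (÷5) = (0, 1, -1, -9/5)
  row 0: subtract -1×row1 = (1, 0, 0, 6/5)
  row 2: subtract -6×row1 = (0, 0, -2, -4/5)
step 3: normalize row 2 (÷-2) = (0, 0, 1, 2/5)
  row 1: subtract -1×row2 = (0, 1, 0, -7/5)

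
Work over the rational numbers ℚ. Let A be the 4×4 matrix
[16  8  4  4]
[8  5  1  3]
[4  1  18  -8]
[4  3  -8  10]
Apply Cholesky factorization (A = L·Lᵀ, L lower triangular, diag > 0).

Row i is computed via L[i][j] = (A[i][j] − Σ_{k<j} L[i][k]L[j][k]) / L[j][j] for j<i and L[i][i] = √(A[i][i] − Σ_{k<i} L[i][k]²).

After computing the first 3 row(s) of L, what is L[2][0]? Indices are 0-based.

L[2][0] = 1

Step 1: L[0][0] = √(16) = 4.
  L[1][0] = (8) / L[0][0] = 2.
Step 2: L[1][1] = √(1) = 1.
  L[2][0] = (4) / L[0][0] = 1.
  L[2][1] = (-1) / L[1][1] = -1.
Step 3: L[2][2] = √(16) = 4.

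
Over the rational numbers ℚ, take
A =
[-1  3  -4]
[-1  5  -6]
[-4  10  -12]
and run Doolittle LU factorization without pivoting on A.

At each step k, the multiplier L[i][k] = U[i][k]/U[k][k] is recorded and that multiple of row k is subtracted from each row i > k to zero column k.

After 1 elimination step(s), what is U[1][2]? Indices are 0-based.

[col 0] pivot -1
  R1 -= 1*R0 → (0, 2, -2)  (L[1][0] := 1)
  R2 -= 4*R0 → (0, -2, 4)  (L[2][0] := 4)

U[1][2] = -2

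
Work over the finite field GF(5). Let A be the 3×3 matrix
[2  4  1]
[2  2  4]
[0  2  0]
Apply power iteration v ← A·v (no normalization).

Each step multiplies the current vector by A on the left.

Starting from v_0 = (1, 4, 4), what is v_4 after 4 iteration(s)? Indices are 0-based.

v_4 = (2, 3, 2)

v_0 = (1, 4, 4).
v_1 = A·v_0 = (2, 1, 3).
v_2 = A·v_1 = (1, 3, 2).
v_3 = A·v_2 = (1, 1, 1).
v_4 = A·v_3 = (2, 3, 2).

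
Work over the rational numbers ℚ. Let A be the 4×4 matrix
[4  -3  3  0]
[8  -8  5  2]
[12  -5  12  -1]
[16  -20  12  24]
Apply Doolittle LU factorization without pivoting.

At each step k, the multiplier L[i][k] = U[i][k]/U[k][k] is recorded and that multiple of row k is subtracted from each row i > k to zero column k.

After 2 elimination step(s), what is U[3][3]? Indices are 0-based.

U[3][3] = 16

k=0: U[0][0]=4
  eliminate (1,0): mult=2, new row 1: (0, -2, -1, 2); set L[1][0]=2
  eliminate (2,0): mult=3, new row 2: (0, 4, 3, -1); set L[2][0]=3
  eliminate (3,0): mult=4, new row 3: (0, -8, 0, 24); set L[3][0]=4
k=1: U[1][1]=-2
  eliminate (2,1): mult=-2, new row 2: (0, 0, 1, 3); set L[2][1]=-2
  eliminate (3,1): mult=4, new row 3: (0, 0, 4, 16); set L[3][1]=4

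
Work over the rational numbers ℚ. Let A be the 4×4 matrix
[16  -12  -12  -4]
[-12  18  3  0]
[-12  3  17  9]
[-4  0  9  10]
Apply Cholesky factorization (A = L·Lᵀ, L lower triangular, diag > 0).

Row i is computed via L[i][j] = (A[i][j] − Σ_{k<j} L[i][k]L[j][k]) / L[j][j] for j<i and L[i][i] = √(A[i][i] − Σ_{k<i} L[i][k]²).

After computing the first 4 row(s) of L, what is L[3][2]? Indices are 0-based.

Step 1: L[0][0] = √(16) = 4.
  L[1][0] = (-12) / L[0][0] = -3.
Step 2: L[1][1] = √(9) = 3.
  L[2][0] = (-12) / L[0][0] = -3.
  L[2][1] = (-6) / L[1][1] = -2.
Step 3: L[2][2] = √(4) = 2.
  L[3][0] = (-4) / L[0][0] = -1.
  L[3][1] = (-3) / L[1][1] = -1.
  L[3][2] = (4) / L[2][2] = 2.
Step 4: L[3][3] = √(4) = 2.

L[3][2] = 2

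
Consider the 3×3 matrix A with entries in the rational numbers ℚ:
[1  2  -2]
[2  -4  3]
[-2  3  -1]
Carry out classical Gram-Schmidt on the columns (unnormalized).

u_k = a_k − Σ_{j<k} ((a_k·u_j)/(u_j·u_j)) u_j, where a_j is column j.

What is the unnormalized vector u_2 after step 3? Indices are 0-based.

u_2 = (2/13, 7/13, 8/13)

Step 1: u_0 = a_0 = (1, 2, -2).
Step 2: u_1 = a_1 − (-4/3)·u_0 = (10/3, -4/3, 1/3).
Step 3: u_2 = a_2 − (2/3)·u_0 − (-11/13)·u_1 = (2/13, 7/13, 8/13).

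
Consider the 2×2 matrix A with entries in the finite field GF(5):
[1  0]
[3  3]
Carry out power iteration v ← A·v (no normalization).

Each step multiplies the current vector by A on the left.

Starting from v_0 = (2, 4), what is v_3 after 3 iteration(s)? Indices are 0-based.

v_0 = (2, 4).
v_1 = A·v_0 = (2, 3).
v_2 = A·v_1 = (2, 0).
v_3 = A·v_2 = (2, 1).

v_3 = (2, 1)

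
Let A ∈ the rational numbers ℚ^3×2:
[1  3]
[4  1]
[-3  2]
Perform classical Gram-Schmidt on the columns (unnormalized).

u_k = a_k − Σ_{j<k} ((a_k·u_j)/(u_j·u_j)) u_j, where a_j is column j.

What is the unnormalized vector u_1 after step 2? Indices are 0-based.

u_1 = (77/26, 11/13, 55/26)

Step 1: u_0 = a_0 = (1, 4, -3).
Step 2: u_1 = a_1 − (1/26)·u_0 = (77/26, 11/13, 55/26).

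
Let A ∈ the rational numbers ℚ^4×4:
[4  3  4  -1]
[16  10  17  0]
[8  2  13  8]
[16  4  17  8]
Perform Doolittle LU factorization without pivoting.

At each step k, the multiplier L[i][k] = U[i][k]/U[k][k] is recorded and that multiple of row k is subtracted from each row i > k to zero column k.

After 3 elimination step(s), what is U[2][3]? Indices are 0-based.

U[2][3] = 2

[col 0] pivot 4
  R1 -= 4*R0 → (0, -2, 1, 4)  (L[1][0] := 4)
  R2 -= 2*R0 → (0, -4, 5, 10)  (L[2][0] := 2)
  R3 -= 4*R0 → (0, -8, 1, 12)  (L[3][0] := 4)
[col 1] pivot -2
  R2 -= 2*R1 → (0, 0, 3, 2)  (L[2][1] := 2)
  R3 -= 4*R1 → (0, 0, -3, -4)  (L[3][1] := 4)
[col 2] pivot 3
  R3 -= -1*R2 → (0, 0, 0, -2)  (L[3][2] := -1)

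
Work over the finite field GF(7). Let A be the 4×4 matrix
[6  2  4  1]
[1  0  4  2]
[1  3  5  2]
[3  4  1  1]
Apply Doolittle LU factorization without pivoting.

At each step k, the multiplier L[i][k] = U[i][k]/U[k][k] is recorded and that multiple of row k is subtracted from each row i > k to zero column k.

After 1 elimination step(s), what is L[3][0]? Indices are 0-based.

k=0: U[0][0]=6
  eliminate (1,0): mult=6, new row 1: (0, 2, 1, 3); set L[1][0]=6
  eliminate (2,0): mult=6, new row 2: (0, 5, 2, 3); set L[2][0]=6
  eliminate (3,0): mult=4, new row 3: (0, 3, 6, 4); set L[3][0]=4

L[3][0] = 4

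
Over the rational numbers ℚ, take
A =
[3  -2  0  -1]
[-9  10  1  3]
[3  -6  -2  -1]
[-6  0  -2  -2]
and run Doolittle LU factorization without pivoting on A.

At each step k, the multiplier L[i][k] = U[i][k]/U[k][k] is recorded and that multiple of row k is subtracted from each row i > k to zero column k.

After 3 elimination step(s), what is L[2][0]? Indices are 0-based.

Step 1: pivot at (0,0) is 3.
  row1 ← row1 − (-3)·row0  ⇒  L[1][0]=-3, U row1=(0, 4, 1, 0)
  row2 ← row2 − (1)·row0  ⇒  L[2][0]=1, U row2=(0, -4, -2, 0)
  row3 ← row3 − (-2)·row0  ⇒  L[3][0]=-2, U row3=(0, -4, -2, -4)
Step 2: pivot at (1,1) is 4.
  row2 ← row2 − (-1)·row1  ⇒  L[2][1]=-1, U row2=(0, 0, -1, 0)
  row3 ← row3 − (-1)·row1  ⇒  L[3][1]=-1, U row3=(0, 0, -1, -4)
Step 3: pivot at (2,2) is -1.
  row3 ← row3 − (1)·row2  ⇒  L[3][2]=1, U row3=(0, 0, 0, -4)

L[2][0] = 1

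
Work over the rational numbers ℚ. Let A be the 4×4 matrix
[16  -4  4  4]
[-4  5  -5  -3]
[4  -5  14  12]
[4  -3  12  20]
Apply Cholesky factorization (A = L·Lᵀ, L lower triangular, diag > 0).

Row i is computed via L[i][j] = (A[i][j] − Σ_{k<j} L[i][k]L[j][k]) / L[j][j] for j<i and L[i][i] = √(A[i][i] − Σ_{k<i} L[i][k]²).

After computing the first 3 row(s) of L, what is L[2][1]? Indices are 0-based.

Step 1: L[0][0] = √(16) = 4.
  L[1][0] = (-4) / L[0][0] = -1.
Step 2: L[1][1] = √(4) = 2.
  L[2][0] = (4) / L[0][0] = 1.
  L[2][1] = (-4) / L[1][1] = -2.
Step 3: L[2][2] = √(9) = 3.

L[2][1] = -2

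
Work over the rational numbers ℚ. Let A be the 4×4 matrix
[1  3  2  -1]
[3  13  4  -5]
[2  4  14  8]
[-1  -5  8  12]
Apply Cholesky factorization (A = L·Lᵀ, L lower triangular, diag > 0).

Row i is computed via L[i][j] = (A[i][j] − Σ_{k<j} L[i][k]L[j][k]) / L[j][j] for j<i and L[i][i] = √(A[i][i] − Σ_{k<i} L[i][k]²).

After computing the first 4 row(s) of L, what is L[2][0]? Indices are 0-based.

L[2][0] = 2

Step 1: L[0][0] = √(1) = 1.
  L[1][0] = (3) / L[0][0] = 3.
Step 2: L[1][1] = √(4) = 2.
  L[2][0] = (2) / L[0][0] = 2.
  L[2][1] = (-2) / L[1][1] = -1.
Step 3: L[2][2] = √(9) = 3.
  L[3][0] = (-1) / L[0][0] = -1.
  L[3][1] = (-2) / L[1][1] = -1.
  L[3][2] = (9) / L[2][2] = 3.
Step 4: L[3][3] = √(1) = 1.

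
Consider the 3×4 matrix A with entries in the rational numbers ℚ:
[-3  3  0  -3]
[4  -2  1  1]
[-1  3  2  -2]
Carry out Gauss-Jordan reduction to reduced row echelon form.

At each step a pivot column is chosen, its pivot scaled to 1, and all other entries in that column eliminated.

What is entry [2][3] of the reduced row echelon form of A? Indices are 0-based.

[1] R0 /= -3  ⇒  (1, -1, 0, 1)
     R1 -= 4·R0  ⇒  (0, 2, 1, -3)
     R2 -= -1·R0  ⇒  (0, 2, 2, -1)
[2] R1 /= 2  ⇒  (0, 1, 1/2, -3/2)
     R0 -= -1·R1  ⇒  (1, 0, 1/2, -1/2)
     R2 -= 2·R1  ⇒  (0, 0, 1, 2)
[3] R2 /= 1  ⇒  (0, 0, 1, 2)
     R0 -= 1/2·R2  ⇒  (1, 0, 0, -3/2)
     R1 -= 1/2·R2  ⇒  (0, 1, 0, -5/2)

M[2][3] = 2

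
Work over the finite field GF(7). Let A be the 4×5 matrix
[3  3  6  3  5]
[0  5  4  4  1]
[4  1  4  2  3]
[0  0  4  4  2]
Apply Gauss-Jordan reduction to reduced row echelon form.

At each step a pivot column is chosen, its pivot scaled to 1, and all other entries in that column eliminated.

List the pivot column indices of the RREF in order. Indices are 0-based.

pivot columns: 0, 1, 2, 3

[1] R0 /= 3  ⇒  (1, 1, 2, 1, 4)
     R2 -= 4·R0  ⇒  (0, 4, 3, 5, 1)
[2] R1 /= 5  ⇒  (0, 1, 5, 5, 3)
     R0 -= 1·R1  ⇒  (1, 0, 4, 3, 1)
     R2 -= 4·R1  ⇒  (0, 0, 4, 6, 3)
[3] R2 /= 4  ⇒  (0, 0, 1, 5, 6)
     R0 -= 4·R2  ⇒  (1, 0, 0, 4, 5)
     R1 -= 5·R2  ⇒  (0, 1, 0, 1, 1)
     R3 -= 4·R2  ⇒  (0, 0, 0, 5, 6)
[4] R3 /= 5  ⇒  (0, 0, 0, 1, 4)
     R0 -= 4·R3  ⇒  (1, 0, 0, 0, 3)
     R1 -= 1·R3  ⇒  (0, 1, 0, 0, 4)
     R2 -= 5·R3  ⇒  (0, 0, 1, 0, 0)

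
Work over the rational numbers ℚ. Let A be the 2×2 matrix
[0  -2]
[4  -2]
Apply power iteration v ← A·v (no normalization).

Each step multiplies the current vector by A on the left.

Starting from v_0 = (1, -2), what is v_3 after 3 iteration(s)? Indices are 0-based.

v_3 = (0, -64)

v_0 = (1, -2).
v_1 = A·v_0 = (4, 8).
v_2 = A·v_1 = (-16, 0).
v_3 = A·v_2 = (0, -64).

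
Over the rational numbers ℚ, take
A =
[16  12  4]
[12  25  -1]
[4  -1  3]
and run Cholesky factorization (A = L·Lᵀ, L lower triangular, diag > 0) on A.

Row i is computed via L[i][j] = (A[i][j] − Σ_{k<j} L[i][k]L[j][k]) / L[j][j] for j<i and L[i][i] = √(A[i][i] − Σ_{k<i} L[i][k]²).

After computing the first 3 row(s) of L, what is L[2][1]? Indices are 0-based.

Step 1: L[0][0] = √(16) = 4.
  L[1][0] = (12) / L[0][0] = 3.
Step 2: L[1][1] = √(16) = 4.
  L[2][0] = (4) / L[0][0] = 1.
  L[2][1] = (-4) / L[1][1] = -1.
Step 3: L[2][2] = √(1) = 1.

L[2][1] = -1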